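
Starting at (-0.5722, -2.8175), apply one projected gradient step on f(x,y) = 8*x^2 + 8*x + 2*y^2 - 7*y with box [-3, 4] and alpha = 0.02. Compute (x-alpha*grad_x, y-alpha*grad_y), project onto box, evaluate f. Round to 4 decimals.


Step 1: Compute gradient at (-0.5722, -2.8175).
grad_x = 2*8*-0.5722 + 8 = -1.1552
grad_y = 2*2*-2.8175 - 7 = -18.27
Step 2: Gradient step.
x_raw = -0.5722 - 0.02*-1.1552 = -0.5491
y_raw = -2.8175 - 0.02*-18.27 = -2.4521
Step 3: Project onto [-3, 4].
x_proj = clip(-0.5491) = -0.5491
y_proj = clip(-2.4521) = -2.4521
Step 4: Evaluate f.
f(-0.5491, -2.4521) = 27.2096


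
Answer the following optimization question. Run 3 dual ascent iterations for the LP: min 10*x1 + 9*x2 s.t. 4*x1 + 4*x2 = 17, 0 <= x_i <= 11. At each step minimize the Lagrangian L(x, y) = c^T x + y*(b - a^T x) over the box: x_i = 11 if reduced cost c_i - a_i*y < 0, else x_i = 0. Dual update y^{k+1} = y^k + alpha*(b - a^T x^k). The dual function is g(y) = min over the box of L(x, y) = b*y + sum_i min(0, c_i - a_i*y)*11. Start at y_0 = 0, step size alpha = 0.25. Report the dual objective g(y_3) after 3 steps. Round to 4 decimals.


Dual ascent for LP: min 10*x1 + 9*x2, 4*x1 + 4*x2 = 17, 0 <= x_i <= 11
Step 1: y^k = 0.0, reduced costs: (10.0, 9.0)
  x^k = (0.0, 0.0), subgradient = b - a^T x = 17.0
  y^{k+1} = 0.0 + 0.25*17.0 = 4.25
Step 2: y^k = 4.25, reduced costs: (-7.0, -8.0)
  x^k = (11.0, 11.0), subgradient = b - a^T x = -71.0
  y^{k+1} = 4.25 + 0.25*-71.0 = -13.5
Step 3: y^k = -13.5, reduced costs: (64.0, 63.0)
  x^k = (0.0, 0.0), subgradient = b - a^T x = 17.0
  y^{k+1} = -13.5 + 0.25*17.0 = -9.25
Dual objective at y_3 = -9.25: reduced costs (47.0, 46.0), box minimizer x = (0.0, 0.0)
g(y_3) = b*y + (c1 - a1*y)*x1 + (c2 - a2*y)*x2 = 17*(-9.25) + 47.0*0.0 + 46.0*0.0 = -157.25 + 0.0 + 0.0 = -157.25


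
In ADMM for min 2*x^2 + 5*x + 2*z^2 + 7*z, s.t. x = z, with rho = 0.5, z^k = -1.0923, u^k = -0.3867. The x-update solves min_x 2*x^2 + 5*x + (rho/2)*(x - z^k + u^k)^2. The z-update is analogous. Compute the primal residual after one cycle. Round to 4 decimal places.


ADMM iteration with rho = 0.5, z^k = -1.0923, u^k = -0.3867
Step 1: x-update.
Minimize 2*x^2 + 5*x + (0.5/2)*(x + 1.0923 - 0.3867)^2
FOC: (2*2 + 0.5)*x = -5 + 0.5*(-1.0923 + 0.3867)
x^{k+1} = -1.1895
Step 2: z-update.
Minimize 2*z^2 + 7*z + (0.5/2)*(-1.1895 - z - 0.3867)^2
FOC: (2*2 + 0.5)*z = -7 + 0.5*(-1.1895 - 0.3867)
z^{k+1} = -1.7307
Step 3: u-update.
u^{k+1} = -0.3867 - 1.1895 + 1.7307 = 0.1545
Step 4: Primal residual = |-1.1895 + 1.7307| = 0.5412


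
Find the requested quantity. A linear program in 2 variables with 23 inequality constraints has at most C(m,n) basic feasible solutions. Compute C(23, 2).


Each vertex corresponds to some choice of n active constraints out of m, so the number of vertices is at most C(m, n) = m! / (n!(m-n)!).
m = 23, n = 2
Numerator: 23 * 22
Denominator: 2! = 2
C(23, 2) = 253


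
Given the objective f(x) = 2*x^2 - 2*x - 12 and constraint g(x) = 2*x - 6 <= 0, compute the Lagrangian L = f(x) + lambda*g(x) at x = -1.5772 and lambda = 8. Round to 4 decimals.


Step 1: Evaluate f(x).
f(-1.5772) = 2*(-1.5772)^2 - 2*(-1.5772) - 12 = -3.8705
Step 2: Evaluate g(x).
g(-1.5772) = 2*-1.5772 - 6 = -9.1544
Step 3: Compute Lagrangian.
L = -3.8705 + 8*-9.1544 = -77.1057


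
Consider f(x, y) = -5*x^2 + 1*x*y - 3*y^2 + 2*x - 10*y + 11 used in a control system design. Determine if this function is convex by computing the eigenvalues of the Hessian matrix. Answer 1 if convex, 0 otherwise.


The Hessian of f(x,y) = -5*x^2 + 1*x*y - 3*y^2 + 2*x - 10*y + 11 is:
H = [[-10, 1], [1, -6]]
Trace = -10 - 6 = -16
Determinant = -10*-6 - (1)^2 = 59
Discriminant = (-16)^2 - 4*59 = 20.0
Eigenvalues: lambda_1 = -10.2361, lambda_2 = -5.7639
The function is not convex.

0


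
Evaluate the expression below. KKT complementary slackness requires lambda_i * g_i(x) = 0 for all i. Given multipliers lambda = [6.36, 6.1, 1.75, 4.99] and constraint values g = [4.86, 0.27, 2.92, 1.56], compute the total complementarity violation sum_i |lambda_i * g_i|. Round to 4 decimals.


KKT complementary slackness check:
lambda_1 * g_1 = 6.36 * 4.86 = 30.9096
lambda_2 * g_2 = 6.1 * 0.27 = 1.647
lambda_3 * g_3 = 1.75 * 2.92 = 5.11
lambda_4 * g_4 = 4.99 * 1.56 = 7.7844
Total violation = 30.9096 + 1.647 + 5.11 + 7.7844 = 45.451


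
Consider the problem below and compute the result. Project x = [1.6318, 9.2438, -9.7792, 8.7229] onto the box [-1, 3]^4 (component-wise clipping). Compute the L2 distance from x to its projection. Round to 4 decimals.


Project each component onto [-1, 3].
clip(1.6318) = 1.6318, clip(9.2438) = 3.0, clip(-9.7792) = -1.0, clip(8.7229) = 3.0
Projection = [1.6318, 3.0, -1.0, 3.0]
Squared diffs: [0.0, 38.985, 77.0744, 32.7516]
Distance = sqrt(148.811) = 12.1988


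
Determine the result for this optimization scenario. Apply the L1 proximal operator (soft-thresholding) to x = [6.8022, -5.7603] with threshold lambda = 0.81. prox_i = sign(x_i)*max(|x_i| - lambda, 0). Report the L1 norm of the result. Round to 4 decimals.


Soft-thresholding with lambda = 0.81:
prox(6.8022) = sign(6.8022)*max(|6.8022| - 0.81, 0) = 5.9922
prox(-5.7603) = sign(-5.7603)*max(|-5.7603| - 0.81, 0) = -4.9503
prox(x) = [5.9922, -4.9503]
||prox(x)||_1 = 5.9922 + 4.9503 = 10.9425


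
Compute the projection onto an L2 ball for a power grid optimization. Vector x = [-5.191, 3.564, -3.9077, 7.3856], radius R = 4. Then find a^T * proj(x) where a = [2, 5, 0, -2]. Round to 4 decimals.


Step 1: Compute ||x|| (intermediates to 6 decimals).
||x|| = sqrt((-5.191)^2 + 3.564^2 + (-3.9077)^2 + 7.3856^2) = 10.46259
Step 2: Project.
Since ||x|| > R, scale = R/||x|| = 4/10.46259 = 0.382315, proj(x) = scale * x
proj(x) = [-1.984597, 1.362571, -1.493972, 2.823626]
Step 3: Dot product.
a^T * proj(x) = 2*(-1.984597) + 5*1.362571 + 0*(-1.493972) - 2*2.823626 = -2.8036


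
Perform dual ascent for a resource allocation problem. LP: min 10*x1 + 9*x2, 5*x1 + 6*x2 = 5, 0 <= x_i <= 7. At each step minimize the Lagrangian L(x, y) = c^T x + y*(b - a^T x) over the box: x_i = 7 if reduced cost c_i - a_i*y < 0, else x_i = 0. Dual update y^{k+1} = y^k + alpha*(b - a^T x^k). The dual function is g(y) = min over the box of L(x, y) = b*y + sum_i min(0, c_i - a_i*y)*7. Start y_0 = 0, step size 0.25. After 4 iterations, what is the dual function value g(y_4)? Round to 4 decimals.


Dual ascent for LP: min 10*x1 + 9*x2, 5*x1 + 6*x2 = 5, 0 <= x_i <= 7
Step 1: y^k = 0.0, reduced costs: (10.0, 9.0)
  x^k = (0.0, 0.0), subgradient = b - a^T x = 5.0
  y^{k+1} = 0.0 + 0.25*5.0 = 1.25
Step 2: y^k = 1.25, reduced costs: (3.75, 1.5)
  x^k = (0.0, 0.0), subgradient = b - a^T x = 5.0
  y^{k+1} = 1.25 + 0.25*5.0 = 2.5
Step 3: y^k = 2.5, reduced costs: (-2.5, -6.0)
  x^k = (7.0, 7.0), subgradient = b - a^T x = -72.0
  y^{k+1} = 2.5 + 0.25*-72.0 = -15.5
Step 4: y^k = -15.5, reduced costs: (87.5, 102.0)
  x^k = (0.0, 0.0), subgradient = b - a^T x = 5.0
  y^{k+1} = -15.5 + 0.25*5.0 = -14.25
Dual objective at y_4 = -14.25: reduced costs (81.25, 94.5), box minimizer x = (0.0, 0.0)
g(y_4) = b*y + (c1 - a1*y)*x1 + (c2 - a2*y)*x2 = 5*(-14.25) + 81.25*0.0 + 94.5*0.0 = -71.25 + 0.0 + 0.0 = -71.25


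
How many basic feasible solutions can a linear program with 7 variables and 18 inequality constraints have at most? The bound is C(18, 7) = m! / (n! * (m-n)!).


Each vertex corresponds to some choice of n active constraints out of m, so the number of vertices is at most C(m, n) = m! / (n!(m-n)!).
m = 18, n = 7
Numerator: 18 * 17 * 16 * 15 * 14 * 13 * 12
Denominator: 7! = 5040
C(18, 7) = 31824


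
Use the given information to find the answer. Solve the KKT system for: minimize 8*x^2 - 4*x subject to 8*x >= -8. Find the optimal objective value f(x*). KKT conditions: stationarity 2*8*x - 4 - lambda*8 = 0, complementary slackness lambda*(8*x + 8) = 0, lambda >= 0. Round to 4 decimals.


Step 1: Try lambda = 0 (constraint inactive).
Stationarity: 2*8*x - 4 = 0
x* = 4/(2*8) = 0.25
Check constraint: 8*0.25 = 2.0 >= -8 -- satisfied.
Step 2: Compute optimal value.
f(x*) = 8*0.25^2 - 4*0.25 = -0.5


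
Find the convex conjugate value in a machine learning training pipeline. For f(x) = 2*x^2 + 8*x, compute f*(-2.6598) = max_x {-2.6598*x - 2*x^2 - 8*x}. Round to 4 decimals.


f*(y) = sup_x {y*x - a*x^2 - b*x} = sup_x {(y-b)*x - a*x^2}
FOC: (y - b) - 2a*x = 0 => x* = (y - b)/(2a)
x* = (-2.6598 - 8)/(2*2) = -2.665
f*(-2.6598) = (y-b)^2/(4a) = (-2.6598 - 8)^2/(4*2)
= 113.6313/8 = 14.2039


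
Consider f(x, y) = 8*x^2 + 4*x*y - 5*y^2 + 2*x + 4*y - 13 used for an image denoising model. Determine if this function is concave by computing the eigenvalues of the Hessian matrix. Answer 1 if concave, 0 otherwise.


The Hessian of f(x,y) = 8*x^2 + 4*x*y - 5*y^2 + 2*x + 4*y - 13 is:
H = [[16, 4], [4, -10]]
Trace = 16 - 10 = 6
Determinant = 16*-10 - (4)^2 = -176
Discriminant = (6)^2 - 4*-176 = 740.0
Eigenvalues: lambda_1 = -10.6015, lambda_2 = 16.6015
The function is not concave.

0


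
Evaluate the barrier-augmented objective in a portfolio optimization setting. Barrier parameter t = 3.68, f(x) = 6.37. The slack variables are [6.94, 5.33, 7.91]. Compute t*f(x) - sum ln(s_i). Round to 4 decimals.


Step 1: Compute log-barrier.
ln values: [1.9373, 1.6734, 2.0681]
phi = -(1.9373 + 1.6734 + 2.0681) = -5.6788
Step 2: Compute augmented objective.
t*f(x) = 3.68*6.37 = 23.4416
Total = 23.4416 - 5.6788 = 17.7628


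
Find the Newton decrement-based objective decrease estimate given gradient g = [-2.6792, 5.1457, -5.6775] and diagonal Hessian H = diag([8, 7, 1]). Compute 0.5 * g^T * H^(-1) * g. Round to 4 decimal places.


Step 1: H is diagonal, so H^(-1) * g = [-0.3349, 0.7351, -5.6775].
Step 2: g^T H^(-1) g = sum_i g_i^2 / H_ii
  = (-2.6792)^2/8 + (5.1457)^2/7 + (-5.6775)^2/1
  = 0.8973 + 3.7826 + 32.234 = 36.9139
Step 3: Objective decrease = 0.5 * g^T H^(-1) g = 18.4569


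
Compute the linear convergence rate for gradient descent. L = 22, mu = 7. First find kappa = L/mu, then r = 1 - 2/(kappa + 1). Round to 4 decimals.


Step 1: Compute the condition number.
kappa = L/mu = 22/7 = 3.1429
Step 2: Compute the convergence rate.
r = 1 - 2/(kappa + 1) = 1 - 2*mu/(L + mu) = (L - mu)/(L + mu) = 15/29 = 0.5172


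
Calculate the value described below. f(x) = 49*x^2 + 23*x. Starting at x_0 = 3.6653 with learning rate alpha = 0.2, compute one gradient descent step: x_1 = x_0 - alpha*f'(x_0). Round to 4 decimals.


We compute the gradient at x_0 and apply the update.
f'(x) = 98*x + 23
f'(3.6653) = 98*3.6653 + 23 = 382.1994
x_1 = 3.6653 - 0.2*382.1994 = -72.7746


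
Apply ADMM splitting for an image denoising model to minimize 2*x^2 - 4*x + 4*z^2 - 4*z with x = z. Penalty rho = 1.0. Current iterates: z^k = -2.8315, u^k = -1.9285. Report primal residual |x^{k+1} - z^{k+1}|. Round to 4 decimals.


ADMM iteration with rho = 1.0, z^k = -2.8315, u^k = -1.9285
Step 1: x-update.
Minimize 2*x^2 - 4*x + (1.0/2)*(x + 2.8315 - 1.9285)^2
FOC: (2*2 + 1.0)*x = 4 + 1.0*(-2.8315 + 1.9285)
x^{k+1} = 0.6194
Step 2: z-update.
Minimize 4*z^2 - 4*z + (1.0/2)*(0.6194 - z - 1.9285)^2
FOC: (2*4 + 1.0)*z = 4 + 1.0*(0.6194 - 1.9285)
z^{k+1} = 0.299
Step 3: u-update.
u^{k+1} = -1.9285 + 0.6194 - 0.299 = -1.6081
Step 4: Primal residual = |0.6194 - 0.299| = 0.3204


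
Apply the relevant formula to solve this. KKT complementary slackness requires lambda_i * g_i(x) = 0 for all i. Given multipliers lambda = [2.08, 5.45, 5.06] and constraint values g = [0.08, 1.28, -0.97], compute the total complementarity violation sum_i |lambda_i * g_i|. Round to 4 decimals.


KKT complementary slackness check:
lambda_1 * g_1 = 2.08 * 0.08 = 0.1664
lambda_2 * g_2 = 5.45 * 1.28 = 6.976
lambda_3 * g_3 = 5.06 * -0.97 = -4.9082
Total violation = 0.1664 + 6.976 + 4.9082 = 12.0506


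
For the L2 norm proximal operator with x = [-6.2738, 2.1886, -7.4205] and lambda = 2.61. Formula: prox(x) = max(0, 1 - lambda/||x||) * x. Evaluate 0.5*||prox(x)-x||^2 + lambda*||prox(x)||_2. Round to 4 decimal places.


Step 1: Compute ||x||.
||x|| = 9.9606
Step 2: Compute scaling factor.
scale = max(0, 1 - 2.61/9.9606) = 0.738
Step 3: prox(x) = [-4.6299, 1.6151, -5.4761]
||prox(x)|| = 7.3506
Step 4: Proximal objective.
0.5*||prox-x||^2 = 3.4061
lambda*||prox|| = 19.1851
Total = 22.5912


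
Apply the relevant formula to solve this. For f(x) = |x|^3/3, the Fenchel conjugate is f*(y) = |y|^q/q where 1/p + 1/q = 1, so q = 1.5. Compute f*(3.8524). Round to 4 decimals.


The conjugate exponent q satisfies 1/p + 1/q = 1.
p = 3, so q = 3/(3 - 1) = 1.5
|y|^q = 3.8524^1.5 = 7.5613
f*(3.8524) = 7.5613 / 1.5 = 5.0409


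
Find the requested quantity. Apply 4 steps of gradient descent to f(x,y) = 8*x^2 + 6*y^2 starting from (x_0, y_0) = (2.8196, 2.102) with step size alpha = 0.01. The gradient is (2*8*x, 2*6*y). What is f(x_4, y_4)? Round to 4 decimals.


Gradient descent on f(x,y) = 8*x^2 + 6*y^2.
Starting point: (2.8196, 2.102), alpha = 0.01
Step 1: grad_x = 2*8*2.8196 = 45.1136, grad_y = 2*6*2.102 = 25.224
  x_1 = 2.8196 - 0.01*45.1136 = 2.3685
  y_1 = 2.102 - 0.01*25.224 = 1.8498
Step 2: grad_x = 2*8*2.3685 = 37.8954, grad_y = 2*6*1.8498 = 22.1971
  x_2 = 2.3685 - 0.01*37.8954 = 1.9895
  y_2 = 1.8498 - 0.01*22.1971 = 1.6278
Step 3: grad_x = 2*8*1.9895 = 31.8322, grad_y = 2*6*1.6278 = 19.5335
  x_3 = 1.9895 - 0.01*31.8322 = 1.6712
  y_3 = 1.6278 - 0.01*19.5335 = 1.4325
Step 4: grad_x = 2*8*1.6712 = 26.739, grad_y = 2*6*1.4325 = 17.1894
  x_4 = 1.6712 - 0.01*26.739 = 1.4038
  y_4 = 1.4325 - 0.01*17.1894 = 1.2606
f(1.4038, 1.2606) = 8*1.4038^2 + 6*1.2606^2 = 25.2993


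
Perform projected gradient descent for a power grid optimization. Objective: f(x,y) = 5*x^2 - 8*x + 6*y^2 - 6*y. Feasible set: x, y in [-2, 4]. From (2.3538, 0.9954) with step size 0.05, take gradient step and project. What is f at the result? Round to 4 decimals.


Step 1: Compute gradient at (2.3538, 0.9954).
grad_x = 2*5*2.3538 - 8 = 15.538
grad_y = 2*6*0.9954 - 6 = 5.9448
Step 2: Gradient step.
x_raw = 2.3538 - 0.05*15.538 = 1.5769
y_raw = 0.9954 - 0.05*5.9448 = 0.6982
Step 3: Project onto [-2, 4].
x_proj = clip(1.5769) = 1.5769
y_proj = clip(0.6982) = 0.6982
Step 4: Evaluate f.
f(1.5769, 0.6982) = -1.4465


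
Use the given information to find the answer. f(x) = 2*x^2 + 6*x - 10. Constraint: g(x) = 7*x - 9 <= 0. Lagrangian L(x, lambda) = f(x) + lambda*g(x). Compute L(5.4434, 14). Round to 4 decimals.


Step 1: Evaluate f(x).
f(5.4434) = 2*5.4434^2 + 6*5.4434 - 10 = 81.9216
Step 2: Evaluate g(x).
g(5.4434) = 7*5.4434 - 9 = 29.1038
Step 3: Compute Lagrangian.
L = 81.9216 + 14*29.1038 = 489.3748


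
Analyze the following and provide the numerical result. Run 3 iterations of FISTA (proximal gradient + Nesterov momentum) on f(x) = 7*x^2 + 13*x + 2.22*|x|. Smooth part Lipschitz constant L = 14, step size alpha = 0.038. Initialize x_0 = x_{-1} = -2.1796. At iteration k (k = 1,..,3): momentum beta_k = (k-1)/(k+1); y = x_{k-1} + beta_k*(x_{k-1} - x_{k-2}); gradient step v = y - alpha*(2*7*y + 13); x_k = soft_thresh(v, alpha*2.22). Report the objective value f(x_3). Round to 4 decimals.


FISTA on f(x) = 7*x^2 + 13*x + 2.22*|x|
L = 14, alpha = 0.038
Iteration 1: beta = 0.0, y = -2.1796 + 0.0*(-2.1796 + 2.1796) = -2.1796
  grad(y) = -17.5144, v = y - alpha*grad = -1.5141
  prox(v) = soft_thresh(-1.5141, 0.0844) = -1.4297
Iteration 2: beta = 0.3333, y = -1.4297 + 0.3333*(-1.4297 + 2.1796) = -1.1797
  grad(y) = -3.5161, v = y - alpha*grad = -1.0461
  prox(v) = soft_thresh(-1.0461, 0.0844) = -0.9618
Iteration 3: beta = 0.5, y = -0.9618 + 0.5*(-0.9618 + 1.4297) = -0.7278
  grad(y) = 2.8111, v = y - alpha*grad = -0.8346
  prox(v) = soft_thresh(-0.8346, 0.0844) = -0.7502
f(x_3) = 7*(-0.7502)^2 + 13*(-0.7502) + 2.22*|-0.7502| = -4.1476


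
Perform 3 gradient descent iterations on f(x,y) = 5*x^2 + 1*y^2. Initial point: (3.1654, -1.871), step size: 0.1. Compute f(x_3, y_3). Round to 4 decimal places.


Gradient descent on f(x,y) = 5*x^2 + 1*y^2.
Starting point: (3.1654, -1.871), alpha = 0.1
Step 1: grad_x = 2*5*3.1654 = 31.654, grad_y = 2*1*-1.871 = -3.742
  x_1 = 3.1654 - 0.1*31.654 = 0.0
  y_1 = -1.871 - 0.1*-3.742 = -1.4968
Step 2: grad_x = 2*5*0.0 = 0.0, grad_y = 2*1*-1.4968 = -2.9936
  x_2 = 0.0 - 0.1*0.0 = 0.0
  y_2 = -1.4968 - 0.1*-2.9936 = -1.1974
Step 3: grad_x = 2*5*0.0 = 0.0, grad_y = 2*1*-1.1974 = -2.3949
  x_3 = 0.0 - 0.1*0.0 = 0.0
  y_3 = -1.1974 - 0.1*-2.3949 = -0.958
f(0.0, -0.958) = 5*0.0^2 + 1*(-0.958)^2 = 0.9177


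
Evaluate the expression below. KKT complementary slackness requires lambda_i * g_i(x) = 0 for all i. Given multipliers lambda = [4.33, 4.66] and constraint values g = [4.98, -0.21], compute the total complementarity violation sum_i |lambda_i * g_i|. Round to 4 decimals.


KKT complementary slackness check:
lambda_1 * g_1 = 4.33 * 4.98 = 21.5634
lambda_2 * g_2 = 4.66 * -0.21 = -0.9786
Total violation = 21.5634 + 0.9786 = 22.542


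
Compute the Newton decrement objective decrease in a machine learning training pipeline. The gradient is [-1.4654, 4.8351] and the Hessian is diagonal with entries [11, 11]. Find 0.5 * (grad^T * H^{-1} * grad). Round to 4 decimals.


Step 1: H is diagonal, so H^(-1) * g = [-0.1332, 0.4396].
Step 2: g^T H^(-1) g = sum_i g_i^2 / H_ii
  = (-1.4654)^2/11 + (4.8351)^2/11
  = 0.1952 + 2.1253 = 2.3205
Step 3: Objective decrease = 0.5 * g^T H^(-1) g = 1.1603


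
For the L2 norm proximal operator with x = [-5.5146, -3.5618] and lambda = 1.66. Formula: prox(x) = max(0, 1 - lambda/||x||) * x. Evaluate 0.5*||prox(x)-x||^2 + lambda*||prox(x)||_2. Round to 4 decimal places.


Step 1: Compute ||x||.
||x|| = 6.5648
Step 2: Compute scaling factor.
scale = max(0, 1 - 1.66/6.5648) = 0.7471
Step 3: prox(x) = [-4.1202, -2.6612]
||prox(x)|| = 4.9048
Step 4: Proximal objective.
0.5*||prox-x||^2 = 1.3778
lambda*||prox|| = 8.142
Total = 9.5198


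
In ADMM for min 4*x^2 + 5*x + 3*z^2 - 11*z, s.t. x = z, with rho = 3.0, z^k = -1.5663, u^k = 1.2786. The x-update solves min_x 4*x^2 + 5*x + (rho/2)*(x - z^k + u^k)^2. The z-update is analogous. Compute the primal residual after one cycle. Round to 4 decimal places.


ADMM iteration with rho = 3.0, z^k = -1.5663, u^k = 1.2786
Step 1: x-update.
Minimize 4*x^2 + 5*x + (3.0/2)*(x + 1.5663 + 1.2786)^2
FOC: (2*4 + 3.0)*x = -5 + 3.0*(-1.5663 - 1.2786)
x^{k+1} = -1.2304
Step 2: z-update.
Minimize 3*z^2 - 11*z + (3.0/2)*(-1.2304 - z + 1.2786)^2
FOC: (2*3 + 3.0)*z = 11 + 3.0*(-1.2304 + 1.2786)
z^{k+1} = 1.2383
Step 3: u-update.
u^{k+1} = 1.2786 - 1.2304 - 1.2383 = -1.1901
Step 4: Primal residual = |-1.2304 - 1.2383| = 2.4687


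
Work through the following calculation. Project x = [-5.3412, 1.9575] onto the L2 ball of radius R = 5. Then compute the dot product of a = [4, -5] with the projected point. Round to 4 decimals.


Step 1: Compute ||x|| (intermediates to 6 decimals).
||x|| = sqrt((-5.3412)^2 + 1.9575^2) = 5.688605
Step 2: Project.
Since ||x|| > R, scale = R/||x|| = 5/5.688605 = 0.87895, proj(x) = scale * x
proj(x) = [-4.694648, 1.720545]
Step 3: Dot product.
a^T * proj(x) = 4*(-4.694648) - 5*1.720545 = -27.3813


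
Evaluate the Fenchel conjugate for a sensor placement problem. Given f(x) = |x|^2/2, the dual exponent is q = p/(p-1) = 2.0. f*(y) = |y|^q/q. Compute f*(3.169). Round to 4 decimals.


The conjugate exponent q satisfies 1/p + 1/q = 1.
p = 2, so q = 2/(2 - 1) = 2.0
|y|^q = 3.169^2.0 = 10.0426
f*(3.169) = 10.0426 / 2.0 = 5.0213


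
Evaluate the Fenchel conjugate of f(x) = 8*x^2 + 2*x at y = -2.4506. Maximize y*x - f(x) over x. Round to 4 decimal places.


f*(y) = sup_x {y*x - a*x^2 - b*x} = sup_x {(y-b)*x - a*x^2}
FOC: (y - b) - 2a*x = 0 => x* = (y - b)/(2a)
x* = (-2.4506 - 2)/(2*8) = -0.2782
f*(-2.4506) = (y-b)^2/(4a) = (-2.4506 - 2)^2/(4*8)
= 19.8078/32 = 0.619


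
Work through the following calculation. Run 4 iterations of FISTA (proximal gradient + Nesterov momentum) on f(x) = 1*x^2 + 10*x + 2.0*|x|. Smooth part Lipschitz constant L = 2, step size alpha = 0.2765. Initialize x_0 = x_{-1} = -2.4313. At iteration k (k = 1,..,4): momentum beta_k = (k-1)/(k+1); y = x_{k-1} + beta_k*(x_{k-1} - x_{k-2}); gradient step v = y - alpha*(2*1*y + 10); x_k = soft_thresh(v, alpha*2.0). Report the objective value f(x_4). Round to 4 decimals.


FISTA on f(x) = 1*x^2 + 10*x + 2.0*|x|
L = 2, alpha = 0.2765
Iteration 1: beta = 0.0, y = -2.4313 + 0.0*(-2.4313 + 2.4313) = -2.4313
  grad(y) = 5.1374, v = y - alpha*grad = -3.8518
  prox(v) = soft_thresh(-3.8518, 0.553) = -3.2988
Iteration 2: beta = 0.3333, y = -3.2988 + 0.3333*(-3.2988 + 2.4313) = -3.588
  grad(y) = 2.8241, v = y - alpha*grad = -4.3688
  prox(v) = soft_thresh(-4.3688, 0.553) = -3.8158
Iteration 3: beta = 0.5, y = -3.8158 + 0.5*(-3.8158 + 3.2988) = -4.0743
  grad(y) = 1.8513, v = y - alpha*grad = -4.5862
  prox(v) = soft_thresh(-4.5862, 0.553) = -4.0332
Iteration 4: beta = 0.6, y = -4.0332 + 0.6*(-4.0332 + 3.8158) = -4.1637
  grad(y) = 1.6727, v = y - alpha*grad = -4.6262
  prox(v) = soft_thresh(-4.6262, 0.553) = -4.0732
f(x_4) = 1*(-4.0732)^2 + 10*(-4.0732) + 2.0*|-4.0732| = -15.9946


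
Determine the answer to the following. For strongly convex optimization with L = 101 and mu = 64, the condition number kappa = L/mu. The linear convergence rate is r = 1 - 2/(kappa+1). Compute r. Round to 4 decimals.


Step 1: Compute the condition number.
kappa = L/mu = 101/64 = 1.5781
Step 2: Compute the convergence rate.
r = 1 - 2/(kappa + 1) = 1 - 2*mu/(L + mu) = (L - mu)/(L + mu) = 37/165 = 0.2242


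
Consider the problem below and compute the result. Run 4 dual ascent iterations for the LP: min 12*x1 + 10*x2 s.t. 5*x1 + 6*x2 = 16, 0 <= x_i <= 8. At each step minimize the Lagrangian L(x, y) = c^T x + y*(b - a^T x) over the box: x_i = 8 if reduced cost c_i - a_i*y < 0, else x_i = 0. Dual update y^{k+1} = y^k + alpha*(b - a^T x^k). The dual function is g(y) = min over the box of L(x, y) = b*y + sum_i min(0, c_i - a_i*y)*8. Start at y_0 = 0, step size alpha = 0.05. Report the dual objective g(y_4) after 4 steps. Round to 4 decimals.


Dual ascent for LP: min 12*x1 + 10*x2, 5*x1 + 6*x2 = 16, 0 <= x_i <= 8
Step 1: y^k = 0.0, reduced costs: (12.0, 10.0)
  x^k = (0.0, 0.0), subgradient = b - a^T x = 16.0
  y^{k+1} = 0.0 + 0.05*16.0 = 0.8
Step 2: y^k = 0.8, reduced costs: (8.0, 5.2)
  x^k = (0.0, 0.0), subgradient = b - a^T x = 16.0
  y^{k+1} = 0.8 + 0.05*16.0 = 1.6
Step 3: y^k = 1.6, reduced costs: (4.0, 0.4)
  x^k = (0.0, 0.0), subgradient = b - a^T x = 16.0
  y^{k+1} = 1.6 + 0.05*16.0 = 2.4
Step 4: y^k = 2.4, reduced costs: (0.0, -4.4)
  x^k = (0.0, 8.0), subgradient = b - a^T x = -32.0
  y^{k+1} = 2.4 + 0.05*-32.0 = 0.8
Dual objective at y_4 = 0.8: reduced costs (8.0, 5.2), box minimizer x = (0.0, 0.0)
g(y_4) = b*y + (c1 - a1*y)*x1 + (c2 - a2*y)*x2 = 16*0.8 + 8.0*0.0 + 5.2*0.0 = 12.8 + 0.0 + 0.0 = 12.8


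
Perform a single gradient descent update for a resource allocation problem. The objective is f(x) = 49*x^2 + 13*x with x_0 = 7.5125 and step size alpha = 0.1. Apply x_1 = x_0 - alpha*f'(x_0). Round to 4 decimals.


We compute the gradient at x_0 and apply the update.
f'(x) = 98*x + 13
f'(7.5125) = 98*7.5125 + 13 = 749.225
x_1 = 7.5125 - 0.1*749.225 = -67.41


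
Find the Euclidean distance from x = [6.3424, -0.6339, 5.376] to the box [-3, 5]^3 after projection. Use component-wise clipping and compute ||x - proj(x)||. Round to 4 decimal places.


Project each component onto [-3, 5].
clip(6.3424) = 5.0, clip(-0.6339) = -0.6339, clip(5.376) = 5.0
Projection = [5.0, -0.6339, 5.0]
Squared diffs: [1.802, 0.0, 0.1414]
Distance = sqrt(1.9434) = 1.3941


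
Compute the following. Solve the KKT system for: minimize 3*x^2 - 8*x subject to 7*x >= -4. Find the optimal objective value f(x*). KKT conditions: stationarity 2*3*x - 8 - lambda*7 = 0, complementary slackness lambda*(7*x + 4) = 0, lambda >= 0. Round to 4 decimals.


Step 1: Try lambda = 0 (constraint inactive).
Stationarity: 2*3*x - 8 = 0
x* = 8/(2*3) = 4/3 = 1.3333 (rounded; the exact value 4/3 is used below)
Check constraint: 7*1.3333 = 9.3331 >= -4 -- satisfied.
Step 2: Compute optimal value.
f(x*) = 3*(4/3)^2 - 8*(4/3) = -5.3333


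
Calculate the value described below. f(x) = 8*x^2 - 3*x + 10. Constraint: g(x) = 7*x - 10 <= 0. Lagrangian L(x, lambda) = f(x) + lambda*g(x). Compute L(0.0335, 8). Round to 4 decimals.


Step 1: Evaluate f(x).
f(0.0335) = 8*0.0335^2 - 3*0.0335 + 10 = 9.9085
Step 2: Evaluate g(x).
g(0.0335) = 7*0.0335 - 10 = -9.7655
Step 3: Compute Lagrangian.
L = 9.9085 + 8*-9.7655 = -68.2155


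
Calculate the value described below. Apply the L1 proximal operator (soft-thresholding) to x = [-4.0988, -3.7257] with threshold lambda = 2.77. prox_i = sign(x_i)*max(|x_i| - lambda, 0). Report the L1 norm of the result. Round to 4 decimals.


Soft-thresholding with lambda = 2.77:
prox(-4.0988) = sign(-4.0988)*max(|-4.0988| - 2.77, 0) = -1.3288
prox(-3.7257) = sign(-3.7257)*max(|-3.7257| - 2.77, 0) = -0.9557
prox(x) = [-1.3288, -0.9557]
||prox(x)||_1 = 1.3288 + 0.9557 = 2.2845


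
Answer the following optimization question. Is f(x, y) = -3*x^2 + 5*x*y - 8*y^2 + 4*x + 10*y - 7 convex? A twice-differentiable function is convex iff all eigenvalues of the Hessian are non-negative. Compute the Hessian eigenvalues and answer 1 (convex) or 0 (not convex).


The Hessian of f(x,y) = -3*x^2 + 5*x*y - 8*y^2 + 4*x + 10*y - 7 is:
H = [[-6, 5], [5, -16]]
Trace = -6 - 16 = -22
Determinant = -6*-16 - (5)^2 = 71
Discriminant = (-22)^2 - 4*71 = 200.0
Eigenvalues: lambda_1 = -18.0711, lambda_2 = -3.9289
The function is not convex.

0


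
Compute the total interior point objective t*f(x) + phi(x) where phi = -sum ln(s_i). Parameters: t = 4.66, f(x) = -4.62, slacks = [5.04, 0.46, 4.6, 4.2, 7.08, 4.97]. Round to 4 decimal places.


Step 1: Compute log-barrier.
ln values: [1.6174, -0.7765, 1.5261, 1.4351, 1.9573, 1.6034]
phi = -(1.6174 - 0.7765 + 1.5261 + 1.4351 + 1.9573 + 1.6034) = -7.3627
Step 2: Compute augmented objective.
t*f(x) = 4.66*-4.62 = -21.5292
Total = -21.5292 - 7.3627 = -28.8919


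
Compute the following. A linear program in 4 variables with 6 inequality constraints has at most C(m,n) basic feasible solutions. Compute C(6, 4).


Each vertex corresponds to some choice of n active constraints out of m, so the number of vertices is at most C(m, n) = m! / (n!(m-n)!).
m = 6, n = 4
Numerator: 6 * 5 * 4 * 3
Denominator: 4! = 24
C(6, 4) = 15


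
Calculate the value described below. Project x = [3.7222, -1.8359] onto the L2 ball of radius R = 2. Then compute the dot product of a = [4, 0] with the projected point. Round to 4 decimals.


Step 1: Compute ||x|| (intermediates to 6 decimals).
||x|| = sqrt(3.7222^2 + (-1.8359)^2) = 4.150338
Step 2: Project.
Since ||x|| > R, scale = R/||x|| = 2/4.150338 = 0.481888, proj(x) = scale * x
proj(x) = [1.793684, -0.884698]
Step 3: Dot product.
a^T * proj(x) = 4*1.793684 + 0*(-0.884698) = 7.1747


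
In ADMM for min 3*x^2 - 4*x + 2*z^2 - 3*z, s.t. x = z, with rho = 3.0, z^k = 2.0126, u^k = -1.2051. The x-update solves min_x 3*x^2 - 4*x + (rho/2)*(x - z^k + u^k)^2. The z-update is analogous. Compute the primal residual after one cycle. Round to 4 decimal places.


ADMM iteration with rho = 3.0, z^k = 2.0126, u^k = -1.2051
Step 1: x-update.
Minimize 3*x^2 - 4*x + (3.0/2)*(x - 2.0126 - 1.2051)^2
FOC: (2*3 + 3.0)*x = 4 + 3.0*(2.0126 + 1.2051)
x^{k+1} = 1.517
Step 2: z-update.
Minimize 2*z^2 - 3*z + (3.0/2)*(1.517 - z - 1.2051)^2
FOC: (2*2 + 3.0)*z = 3 + 3.0*(1.517 - 1.2051)
z^{k+1} = 0.5622
Step 3: u-update.
u^{k+1} = -1.2051 + 1.517 - 0.5622 = -0.2503
Step 4: Primal residual = |1.517 - 0.5622| = 0.9548


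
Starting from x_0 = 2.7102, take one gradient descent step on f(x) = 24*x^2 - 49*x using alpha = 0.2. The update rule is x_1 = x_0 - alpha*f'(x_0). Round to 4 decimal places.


We compute the gradient at x_0 and apply the update.
f'(x) = 48*x - 49
f'(2.7102) = 48*2.7102 - 49 = 81.0896
x_1 = 2.7102 - 0.2*81.0896 = -13.5077


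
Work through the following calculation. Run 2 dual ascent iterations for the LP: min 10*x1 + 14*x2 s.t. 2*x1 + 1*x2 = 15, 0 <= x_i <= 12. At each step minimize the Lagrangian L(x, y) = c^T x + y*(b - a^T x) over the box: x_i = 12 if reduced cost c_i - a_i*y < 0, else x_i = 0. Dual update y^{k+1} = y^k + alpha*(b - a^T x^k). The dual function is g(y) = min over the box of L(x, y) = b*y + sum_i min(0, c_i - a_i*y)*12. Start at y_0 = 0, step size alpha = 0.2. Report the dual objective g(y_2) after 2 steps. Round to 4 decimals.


Dual ascent for LP: min 10*x1 + 14*x2, 2*x1 + 1*x2 = 15, 0 <= x_i <= 12
Step 1: y^k = 0.0, reduced costs: (10.0, 14.0)
  x^k = (0.0, 0.0), subgradient = b - a^T x = 15.0
  y^{k+1} = 0.0 + 0.2*15.0 = 3.0
Step 2: y^k = 3.0, reduced costs: (4.0, 11.0)
  x^k = (0.0, 0.0), subgradient = b - a^T x = 15.0
  y^{k+1} = 3.0 + 0.2*15.0 = 6.0
Dual objective at y_2 = 6.0: reduced costs (-2.0, 8.0), box minimizer x = (12.0, 0.0)
g(y_2) = b*y + (c1 - a1*y)*x1 + (c2 - a2*y)*x2 = 15*6.0 + (-2.0)*12.0 + 8.0*0.0 = 90.0 - 24.0 + 0.0 = 66.0


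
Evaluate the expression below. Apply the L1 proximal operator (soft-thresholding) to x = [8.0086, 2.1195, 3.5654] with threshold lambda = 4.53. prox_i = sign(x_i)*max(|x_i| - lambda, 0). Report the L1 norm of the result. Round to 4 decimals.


Soft-thresholding with lambda = 4.53:
prox(8.0086) = sign(8.0086)*max(|8.0086| - 4.53, 0) = 3.4786
prox(2.1195) = sign(2.1195)*max(|2.1195| - 4.53, 0) = 0.0
prox(3.5654) = sign(3.5654)*max(|3.5654| - 4.53, 0) = 0.0
prox(x) = [3.4786, 0.0, 0.0]
||prox(x)||_1 = 3.4786 + 0.0 + 0.0 = 3.4786


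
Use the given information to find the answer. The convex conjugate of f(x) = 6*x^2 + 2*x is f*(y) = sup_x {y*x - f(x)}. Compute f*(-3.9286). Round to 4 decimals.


f*(y) = sup_x {y*x - a*x^2 - b*x} = sup_x {(y-b)*x - a*x^2}
FOC: (y - b) - 2a*x = 0 => x* = (y - b)/(2a)
x* = (-3.9286 - 2)/(2*6) = -0.4941
f*(-3.9286) = (y-b)^2/(4a) = (-3.9286 - 2)^2/(4*6)
= 35.1483/24 = 1.4645


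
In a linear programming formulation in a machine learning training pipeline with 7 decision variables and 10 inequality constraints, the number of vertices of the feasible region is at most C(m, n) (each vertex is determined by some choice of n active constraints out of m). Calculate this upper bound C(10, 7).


Each vertex corresponds to some choice of n active constraints out of m, so the number of vertices is at most C(m, n) = m! / (n!(m-n)!).
m = 10, n = 7
Numerator: 10 * 9 * 8 * 7 * 6 * 5 * 4
Denominator: 7! = 5040
C(10, 7) = 120


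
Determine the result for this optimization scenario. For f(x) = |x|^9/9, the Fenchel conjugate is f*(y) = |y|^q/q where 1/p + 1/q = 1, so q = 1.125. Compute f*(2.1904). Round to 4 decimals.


The conjugate exponent q satisfies 1/p + 1/q = 1.
p = 9, so q = 9/(9 - 1) = 1.125
|y|^q = 2.1904^1.125 = 2.416
f*(2.1904) = 2.416 / 1.125 = 2.1475


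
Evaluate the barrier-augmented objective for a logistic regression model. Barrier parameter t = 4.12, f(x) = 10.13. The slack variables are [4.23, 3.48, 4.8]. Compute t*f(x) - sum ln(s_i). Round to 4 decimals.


Step 1: Compute log-barrier.
ln values: [1.4422, 1.247, 1.5686]
phi = -(1.4422 + 1.247 + 1.5686) = -4.2579
Step 2: Compute augmented objective.
t*f(x) = 4.12*10.13 = 41.7356
Total = 41.7356 - 4.2579 = 37.4777


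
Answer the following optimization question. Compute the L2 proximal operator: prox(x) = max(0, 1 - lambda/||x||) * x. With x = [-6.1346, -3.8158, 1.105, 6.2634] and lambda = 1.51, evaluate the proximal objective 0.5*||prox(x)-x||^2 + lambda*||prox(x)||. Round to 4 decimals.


Step 1: Compute ||x||.
||x|| = 9.6252
Step 2: Compute scaling factor.
scale = max(0, 1 - 1.51/9.6252) = 0.8431
Step 3: prox(x) = [-5.1722, -3.2172, 0.9316, 5.2808]
||prox(x)|| = 8.1152
Step 4: Proximal objective.
0.5*||prox-x||^2 = 1.1401
lambda*||prox|| = 12.254
Total = 13.394


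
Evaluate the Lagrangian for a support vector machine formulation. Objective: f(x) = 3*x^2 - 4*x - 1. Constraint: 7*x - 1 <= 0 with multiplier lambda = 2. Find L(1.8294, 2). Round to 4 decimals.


Step 1: Evaluate f(x).
f(1.8294) = 3*1.8294^2 - 4*1.8294 - 1 = 1.7225
Step 2: Evaluate g(x).
g(1.8294) = 7*1.8294 - 1 = 11.8058
Step 3: Compute Lagrangian.
L = 1.7225 + 2*11.8058 = 25.3341


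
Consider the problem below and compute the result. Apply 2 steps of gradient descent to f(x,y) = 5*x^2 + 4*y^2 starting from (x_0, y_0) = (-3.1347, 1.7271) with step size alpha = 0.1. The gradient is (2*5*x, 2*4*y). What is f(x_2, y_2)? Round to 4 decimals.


Gradient descent on f(x,y) = 5*x^2 + 4*y^2.
Starting point: (-3.1347, 1.7271), alpha = 0.1
Step 1: grad_x = 2*5*-3.1347 = -31.347, grad_y = 2*4*1.7271 = 13.8168
  x_1 = -3.1347 - 0.1*-31.347 = 0.0
  y_1 = 1.7271 - 0.1*13.8168 = 0.3454
Step 2: grad_x = 2*5*0.0 = 0.0, grad_y = 2*4*0.3454 = 2.7634
  x_2 = 0.0 - 0.1*0.0 = 0.0
  y_2 = 0.3454 - 0.1*2.7634 = 0.0691
f(0.0, 0.0691) = 5*0.0^2 + 4*0.0691^2 = 0.0191


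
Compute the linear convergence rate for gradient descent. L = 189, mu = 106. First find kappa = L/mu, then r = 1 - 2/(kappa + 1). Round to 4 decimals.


Step 1: Compute the condition number.
kappa = L/mu = 189/106 = 1.783
Step 2: Compute the convergence rate.
r = 1 - 2/(kappa + 1) = 1 - 2*mu/(L + mu) = (L - mu)/(L + mu) = 83/295 = 0.2814


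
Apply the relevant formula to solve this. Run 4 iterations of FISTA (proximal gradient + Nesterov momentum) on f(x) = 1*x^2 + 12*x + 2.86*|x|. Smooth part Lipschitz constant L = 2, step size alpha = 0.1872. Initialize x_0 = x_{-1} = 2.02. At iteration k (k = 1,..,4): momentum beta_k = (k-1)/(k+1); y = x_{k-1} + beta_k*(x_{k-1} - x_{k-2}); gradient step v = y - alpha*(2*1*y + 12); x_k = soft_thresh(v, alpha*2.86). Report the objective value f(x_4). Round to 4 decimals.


FISTA on f(x) = 1*x^2 + 12*x + 2.86*|x|
L = 2, alpha = 0.1872
Iteration 1: beta = 0.0, y = 2.02 + 0.0*(2.02 - 2.02) = 2.02
  grad(y) = 16.04, v = y - alpha*grad = -0.9827
  prox(v) = soft_thresh(-0.9827, 0.5354) = -0.4473
Iteration 2: beta = 0.3333, y = -0.4473 + 0.3333*(-0.4473 - 2.02) = -1.2697
  grad(y) = 9.4605, v = y - alpha*grad = -3.0407
  prox(v) = soft_thresh(-3.0407, 0.5354) = -2.5053
Iteration 3: beta = 0.5, y = -2.5053 + 0.5*(-2.5053 + 0.4473) = -3.5344
  grad(y) = 4.9312, v = y - alpha*grad = -4.4575
  prox(v) = soft_thresh(-4.4575, 0.5354) = -3.9221
Iteration 4: beta = 0.6, y = -3.9221 + 0.6*(-3.9221 + 2.5053) = -4.7722
  grad(y) = 2.4557, v = y - alpha*grad = -5.2319
  prox(v) = soft_thresh(-5.2319, 0.5354) = -4.6965
f(x_4) = 1*(-4.6965)^2 + 12*(-4.6965) + 2.86*|-4.6965| = -20.8689


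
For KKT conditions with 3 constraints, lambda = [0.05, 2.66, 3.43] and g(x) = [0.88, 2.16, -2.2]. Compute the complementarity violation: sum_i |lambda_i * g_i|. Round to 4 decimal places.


KKT complementary slackness check:
lambda_1 * g_1 = 0.05 * 0.88 = 0.044
lambda_2 * g_2 = 2.66 * 2.16 = 5.7456
lambda_3 * g_3 = 3.43 * -2.2 = -7.546
Total violation = 0.044 + 5.7456 + 7.546 = 13.3356


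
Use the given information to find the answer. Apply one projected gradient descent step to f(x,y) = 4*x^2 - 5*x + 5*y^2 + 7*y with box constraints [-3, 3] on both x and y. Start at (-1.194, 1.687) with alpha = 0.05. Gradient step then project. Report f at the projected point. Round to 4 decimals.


Step 1: Compute gradient at (-1.194, 1.687).
grad_x = 2*4*-1.194 - 5 = -14.552
grad_y = 2*5*1.687 + 7 = 23.87
Step 2: Gradient step.
x_raw = -1.194 - 0.05*-14.552 = -0.4664
y_raw = 1.687 - 0.05*23.87 = 0.4935
Step 3: Project onto [-3, 3].
x_proj = clip(-0.4664) = -0.4664
y_proj = clip(0.4935) = 0.4935
Step 4: Evaluate f.
f(-0.4664, 0.4935) = 7.8743


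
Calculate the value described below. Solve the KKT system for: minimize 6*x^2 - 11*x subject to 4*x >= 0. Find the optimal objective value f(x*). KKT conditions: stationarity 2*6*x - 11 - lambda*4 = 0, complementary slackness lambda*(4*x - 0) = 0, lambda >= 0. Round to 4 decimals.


Step 1: Try lambda = 0 (constraint inactive).
Stationarity: 2*6*x - 11 = 0
x* = 11/(2*6) = 11/12 = 0.9167 (rounded; the exact value 11/12 is used below)
Check constraint: 4*0.9167 = 3.6668 >= 0 -- satisfied.
Step 2: Compute optimal value.
f(x*) = 6*(11/12)^2 - 11*(11/12) = -5.0417


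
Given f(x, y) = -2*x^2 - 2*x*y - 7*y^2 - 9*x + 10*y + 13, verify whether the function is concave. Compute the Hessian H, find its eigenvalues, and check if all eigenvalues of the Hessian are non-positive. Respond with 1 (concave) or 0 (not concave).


The Hessian of f(x,y) = -2*x^2 - 2*x*y - 7*y^2 - 9*x + 10*y + 13 is:
H = [[-4, -2], [-2, -14]]
Trace = -4 - 14 = -18
Determinant = -4*-14 - (-2)^2 = 52
Discriminant = (-18)^2 - 4*52 = 116.0
Eigenvalues: lambda_1 = -14.3852, lambda_2 = -3.6148
The function is concave.

1


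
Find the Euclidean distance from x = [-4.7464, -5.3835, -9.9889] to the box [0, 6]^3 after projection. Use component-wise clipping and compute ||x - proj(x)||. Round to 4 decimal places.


Project each component onto [0, 6].
clip(-4.7464) = 0.0, clip(-5.3835) = 0.0, clip(-9.9889) = 0.0
Projection = [0.0, 0.0, 0.0]
Squared diffs: [22.5283, 28.9821, 99.7781]
Distance = sqrt(151.2885) = 12.2999


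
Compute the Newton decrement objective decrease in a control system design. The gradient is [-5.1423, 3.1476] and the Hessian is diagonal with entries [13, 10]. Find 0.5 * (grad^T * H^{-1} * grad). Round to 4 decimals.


Step 1: H is diagonal, so H^(-1) * g = [-0.3956, 0.3148].
Step 2: g^T H^(-1) g = sum_i g_i^2 / H_ii
  = (-5.1423)^2/13 + (3.1476)^2/10
  = 2.0341 + 0.9907 = 3.0248
Step 3: Objective decrease = 0.5 * g^T H^(-1) g = 1.5124


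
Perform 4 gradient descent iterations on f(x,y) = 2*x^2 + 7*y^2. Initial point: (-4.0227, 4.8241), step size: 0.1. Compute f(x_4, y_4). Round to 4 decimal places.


Gradient descent on f(x,y) = 2*x^2 + 7*y^2.
Starting point: (-4.0227, 4.8241), alpha = 0.1
Step 1: grad_x = 2*2*-4.0227 = -16.0908, grad_y = 2*7*4.8241 = 67.5374
  x_1 = -4.0227 - 0.1*-16.0908 = -2.4136
  y_1 = 4.8241 - 0.1*67.5374 = -1.9296
Step 2: grad_x = 2*2*-2.4136 = -9.6545, grad_y = 2*7*-1.9296 = -27.015
  x_2 = -2.4136 - 0.1*-9.6545 = -1.4482
  y_2 = -1.9296 - 0.1*-27.015 = 0.7719
Step 3: grad_x = 2*2*-1.4482 = -5.7927, grad_y = 2*7*0.7719 = 10.806
  x_3 = -1.4482 - 0.1*-5.7927 = -0.8689
  y_3 = 0.7719 - 0.1*10.806 = -0.3087
Step 4: grad_x = 2*2*-0.8689 = -3.4756, grad_y = 2*7*-0.3087 = -4.3224
  x_4 = -0.8689 - 0.1*-3.4756 = -0.5213
  y_4 = -0.3087 - 0.1*-4.3224 = 0.1235
f(-0.5213, 0.1235) = 2*(-0.5213)^2 + 7*0.1235^2 = 0.6504


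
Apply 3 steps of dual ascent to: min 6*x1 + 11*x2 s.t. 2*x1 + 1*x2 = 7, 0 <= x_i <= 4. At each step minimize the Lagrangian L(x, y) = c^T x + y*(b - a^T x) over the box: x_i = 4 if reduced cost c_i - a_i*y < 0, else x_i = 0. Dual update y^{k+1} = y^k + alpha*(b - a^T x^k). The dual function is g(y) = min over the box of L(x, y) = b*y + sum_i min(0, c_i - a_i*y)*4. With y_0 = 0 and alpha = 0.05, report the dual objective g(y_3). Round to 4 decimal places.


Dual ascent for LP: min 6*x1 + 11*x2, 2*x1 + 1*x2 = 7, 0 <= x_i <= 4
Step 1: y^k = 0.0, reduced costs: (6.0, 11.0)
  x^k = (0.0, 0.0), subgradient = b - a^T x = 7.0
  y^{k+1} = 0.0 + 0.05*7.0 = 0.35
Step 2: y^k = 0.35, reduced costs: (5.3, 10.65)
  x^k = (0.0, 0.0), subgradient = b - a^T x = 7.0
  y^{k+1} = 0.35 + 0.05*7.0 = 0.7
Step 3: y^k = 0.7, reduced costs: (4.6, 10.3)
  x^k = (0.0, 0.0), subgradient = b - a^T x = 7.0
  y^{k+1} = 0.7 + 0.05*7.0 = 1.05
Dual objective at y_3 = 1.05: reduced costs (3.9, 9.95), box minimizer x = (0.0, 0.0)
g(y_3) = b*y + (c1 - a1*y)*x1 + (c2 - a2*y)*x2 = 7*1.05 + 3.9*0.0 + 9.95*0.0 = 7.35 + 0.0 + 0.0 = 7.35


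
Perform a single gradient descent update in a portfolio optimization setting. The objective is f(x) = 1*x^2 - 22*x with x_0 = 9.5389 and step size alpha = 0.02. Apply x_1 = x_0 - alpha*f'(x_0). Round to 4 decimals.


We compute the gradient at x_0 and apply the update.
f'(x) = 2*x - 22
f'(9.5389) = 2*9.5389 - 22 = -2.9222
x_1 = 9.5389 - 0.02*-2.9222 = 9.5973


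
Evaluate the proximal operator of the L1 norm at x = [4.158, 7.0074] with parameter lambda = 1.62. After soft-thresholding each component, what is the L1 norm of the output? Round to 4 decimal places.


Soft-thresholding with lambda = 1.62:
prox(4.158) = sign(4.158)*max(|4.158| - 1.62, 0) = 2.538
prox(7.0074) = sign(7.0074)*max(|7.0074| - 1.62, 0) = 5.3874
prox(x) = [2.538, 5.3874]
||prox(x)||_1 = 2.538 + 5.3874 = 7.9254
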